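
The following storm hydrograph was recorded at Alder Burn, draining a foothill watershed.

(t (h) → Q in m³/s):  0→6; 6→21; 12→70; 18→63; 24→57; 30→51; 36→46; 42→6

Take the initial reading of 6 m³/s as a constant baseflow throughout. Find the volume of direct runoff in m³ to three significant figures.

Direct-runoff ordinates (Q − Q_b): 0.0, 15.0, 64.0, 57.0, 51.0, 45.0, 40.0, 0.0 m³/s.
ΣQ_DR = 272.0 m³/s.
With Δt = 6 h = 21600 s, V = ΣQ_DR · Δt = 272.0 × 21600 = 5.88 × 10^6 m³.

V ≈ 5.88 × 10^6 m³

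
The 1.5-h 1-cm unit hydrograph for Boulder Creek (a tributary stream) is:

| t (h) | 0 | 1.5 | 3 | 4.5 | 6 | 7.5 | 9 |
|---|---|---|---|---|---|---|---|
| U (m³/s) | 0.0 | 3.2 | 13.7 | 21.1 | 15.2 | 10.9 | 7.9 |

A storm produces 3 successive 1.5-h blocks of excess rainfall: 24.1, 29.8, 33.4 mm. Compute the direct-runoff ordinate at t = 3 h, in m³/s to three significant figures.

Q ≈ 42.6 m³/s

By discrete convolution, Q_j = Σ (P_i / 10 mm) · U_{j−i}.
At t = 3 h (j=2): Q = (24.1/10)·13.7 + (29.8/10)·3.2 + (33.4/10)·0.0 = 42.6 m³/s.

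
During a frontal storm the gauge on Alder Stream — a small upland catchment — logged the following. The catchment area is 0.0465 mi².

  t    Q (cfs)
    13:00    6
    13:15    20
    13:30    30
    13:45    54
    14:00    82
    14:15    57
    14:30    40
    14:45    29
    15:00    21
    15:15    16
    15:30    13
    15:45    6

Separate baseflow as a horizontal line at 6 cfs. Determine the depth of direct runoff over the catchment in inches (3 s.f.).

d ≈ 2.52 in

Direct runoff: 0.0, 14.0, 24.0, 48.0, 76.0, 51.0, 34.0, 23.0, 15.0, 10.0, 7.0, 0.0 cfs; ΣQ_DR = 302.0 cfs.
V = ΣQ_DR · Δt = 302.0 × 900 s = 2.718 × 10^5 ft³.
Over A = 0.0465 mi², depth = V / A = 2.52 in.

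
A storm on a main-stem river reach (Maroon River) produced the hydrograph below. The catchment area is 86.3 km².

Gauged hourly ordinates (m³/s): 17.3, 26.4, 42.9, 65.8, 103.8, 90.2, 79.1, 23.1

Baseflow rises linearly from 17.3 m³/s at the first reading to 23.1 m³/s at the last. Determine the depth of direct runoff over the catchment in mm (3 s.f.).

Direct runoff: 0.00, 8.27, 23.94, 46.01, 83.19, 68.76, 56.83, 0.00 m³/s; ΣQ_DR = 287.0 m³/s.
V = ΣQ_DR · Δt = 287.0 × 3600 s = 1.033 × 10^6 m³.
Over A = 86.3 km², depth = V / A = 12.0 mm.

d ≈ 12.0 mm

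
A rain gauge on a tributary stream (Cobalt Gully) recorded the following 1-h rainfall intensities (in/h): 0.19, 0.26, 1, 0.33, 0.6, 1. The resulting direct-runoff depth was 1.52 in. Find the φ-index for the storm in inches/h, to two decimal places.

Only the 3 blocks with intensity above φ contribute runoff: 1, 0.6, 1 in/h.
Σ(I−φ)·Δt = d  ⇒  (1+0.6+1 − 3φ)·1 = 1.52
φ = (2.600 − 1.52/1) / 3 = 0.36 in/h.

φ ≈ 0.36 in/h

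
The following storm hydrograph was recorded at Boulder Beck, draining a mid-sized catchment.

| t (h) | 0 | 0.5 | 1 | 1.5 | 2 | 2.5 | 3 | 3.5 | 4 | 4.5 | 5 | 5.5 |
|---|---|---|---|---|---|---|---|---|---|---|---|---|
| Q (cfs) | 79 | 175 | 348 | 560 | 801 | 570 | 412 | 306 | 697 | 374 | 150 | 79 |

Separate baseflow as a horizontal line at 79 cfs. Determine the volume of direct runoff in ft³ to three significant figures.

Direct-runoff ordinates (Q − Q_b): 0.0, 96.0, 269.0, 481.0, 722.0, 491.0, 333.0, 227.0, 618.0, 295.0, 71.0, 0.0 cfs.
ΣQ_DR = 3603 cfs.
With Δt = 0.5 h = 1800 s, V = ΣQ_DR · Δt = 3603 × 1800 = 6.49 × 10^6 ft³.

V ≈ 6.49 × 10^6 ft³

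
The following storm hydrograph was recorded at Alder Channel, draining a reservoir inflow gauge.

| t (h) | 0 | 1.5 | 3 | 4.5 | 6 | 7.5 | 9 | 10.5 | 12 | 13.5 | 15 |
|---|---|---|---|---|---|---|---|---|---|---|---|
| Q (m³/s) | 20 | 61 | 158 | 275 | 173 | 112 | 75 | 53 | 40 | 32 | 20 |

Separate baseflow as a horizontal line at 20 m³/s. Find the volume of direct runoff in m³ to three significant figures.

Direct-runoff ordinates (Q − Q_b): 0.0, 41.0, 138.0, 255.0, 153.0, 92.0, 55.0, 33.0, 20.0, 12.0, 0.0 m³/s.
ΣQ_DR = 799.0 m³/s.
With Δt = 1.5 h = 5400 s, V = ΣQ_DR · Δt = 799.0 × 5400 = 4.31 × 10^6 m³.

V ≈ 4.31 × 10^6 m³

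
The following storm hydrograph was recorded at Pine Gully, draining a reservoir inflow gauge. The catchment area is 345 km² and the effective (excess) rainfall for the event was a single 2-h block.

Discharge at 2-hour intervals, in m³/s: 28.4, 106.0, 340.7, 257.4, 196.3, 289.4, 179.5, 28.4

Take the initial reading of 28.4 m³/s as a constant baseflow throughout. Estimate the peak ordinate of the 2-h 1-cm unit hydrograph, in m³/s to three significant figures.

Direct runoff: 0.0, 77.6, 312.3, 229.0, 167.9, 261.0, 151.1, 0.0 m³/s; ΣQ_DR = 1199 m³/s, peak = 312.3 m³/s.
Runoff depth d = ΣQ_DR·Δt / A = 1199 × 7200 / (345 km²) = 25.02 mm.
The 1-cm UH is the DRH scaled by (10 mm)/d, so U_p = 312.3 × 10/25.02 = 125 m³/s.

U_p ≈ 125 m³/s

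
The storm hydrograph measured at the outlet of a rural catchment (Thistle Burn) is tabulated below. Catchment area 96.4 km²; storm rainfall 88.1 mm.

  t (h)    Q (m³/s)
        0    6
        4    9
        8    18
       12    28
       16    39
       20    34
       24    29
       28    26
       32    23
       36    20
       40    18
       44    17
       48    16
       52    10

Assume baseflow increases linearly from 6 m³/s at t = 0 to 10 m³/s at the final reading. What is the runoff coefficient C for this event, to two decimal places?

C ≈ 0.31

ΣQ_DR = 181.0 m³/s; V = ΣQ_DR·Δt = 2.606 × 10^6 m³.
Runoff depth d = V / A = 27.04 mm.
C = d / P = 27.04 / 88.1 = 0.31.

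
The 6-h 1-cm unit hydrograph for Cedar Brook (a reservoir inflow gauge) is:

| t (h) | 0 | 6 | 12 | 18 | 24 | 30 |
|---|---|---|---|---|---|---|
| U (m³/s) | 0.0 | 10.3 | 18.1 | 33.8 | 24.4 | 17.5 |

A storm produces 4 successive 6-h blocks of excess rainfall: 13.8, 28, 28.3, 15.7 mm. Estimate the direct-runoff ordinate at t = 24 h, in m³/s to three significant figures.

By discrete convolution, Q_j = Σ (P_i / 10 mm) · U_{j−i}.
At t = 24 h (j=4): Q = (13.8/10)·24.4 + (28/10)·33.8 + (28.3/10)·18.1 + (15.7/10)·10.3 = 196 m³/s.

Q ≈ 196 m³/s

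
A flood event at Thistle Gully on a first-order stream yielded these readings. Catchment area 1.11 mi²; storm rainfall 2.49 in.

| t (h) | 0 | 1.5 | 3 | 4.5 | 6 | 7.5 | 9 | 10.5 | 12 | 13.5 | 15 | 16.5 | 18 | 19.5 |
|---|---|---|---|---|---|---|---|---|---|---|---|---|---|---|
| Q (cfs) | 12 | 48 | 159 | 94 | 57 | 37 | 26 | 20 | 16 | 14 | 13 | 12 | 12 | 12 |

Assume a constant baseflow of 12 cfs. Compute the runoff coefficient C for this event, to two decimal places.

C ≈ 0.31

ΣQ_DR = 364.0 cfs; V = ΣQ_DR·Δt = 1.966 × 10^6 ft³.
Runoff depth d = V / A = 0.7622 in.
C = d / P = 0.7622 / 2.49 = 0.31.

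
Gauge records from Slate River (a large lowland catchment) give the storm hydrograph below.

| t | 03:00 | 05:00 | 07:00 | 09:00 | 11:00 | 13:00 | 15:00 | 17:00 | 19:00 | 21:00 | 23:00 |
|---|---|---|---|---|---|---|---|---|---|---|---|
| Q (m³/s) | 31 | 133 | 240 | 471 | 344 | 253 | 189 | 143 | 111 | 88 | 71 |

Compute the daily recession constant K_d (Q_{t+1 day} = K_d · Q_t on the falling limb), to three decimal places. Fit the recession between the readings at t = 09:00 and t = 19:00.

K_d ≈ 0.031

Between t = 09:00 and t = 19:00 the flow falls from 471 to 111 m³/s over 5×2 h = 10 h.
Per-interval ratio K = (111/471)^(1/5) = 0.7490; K_d = K^(24/2) = 0.031.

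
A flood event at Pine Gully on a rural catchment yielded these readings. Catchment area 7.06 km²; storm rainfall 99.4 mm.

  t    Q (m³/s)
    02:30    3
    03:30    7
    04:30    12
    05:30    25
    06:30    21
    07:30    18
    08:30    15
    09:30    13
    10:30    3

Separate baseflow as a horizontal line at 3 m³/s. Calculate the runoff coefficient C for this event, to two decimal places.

C ≈ 0.46

ΣQ_DR = 90.00 m³/s; V = ΣQ_DR·Δt = 3.240 × 10^5 m³.
Runoff depth d = V / A = 45.89 mm.
C = d / P = 45.89 / 99.4 = 0.46.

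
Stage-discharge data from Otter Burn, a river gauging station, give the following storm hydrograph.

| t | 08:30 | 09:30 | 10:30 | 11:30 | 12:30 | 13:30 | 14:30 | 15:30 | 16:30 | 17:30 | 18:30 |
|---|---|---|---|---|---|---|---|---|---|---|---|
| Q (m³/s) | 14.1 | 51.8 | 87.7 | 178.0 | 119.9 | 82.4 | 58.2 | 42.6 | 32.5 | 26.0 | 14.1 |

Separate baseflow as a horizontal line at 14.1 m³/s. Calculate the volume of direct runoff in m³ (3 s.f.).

Direct-runoff ordinates (Q − Q_b): 0.0, 37.7, 73.6, 163.9, 105.8, 68.3, 44.1, 28.5, 18.4, 11.9, 0.0 m³/s.
ΣQ_DR = 552.2 m³/s.
With Δt = 1 h = 3600 s, V = ΣQ_DR · Δt = 552.2 × 3600 = 1.99 × 10^6 m³.

V ≈ 1.99 × 10^6 m³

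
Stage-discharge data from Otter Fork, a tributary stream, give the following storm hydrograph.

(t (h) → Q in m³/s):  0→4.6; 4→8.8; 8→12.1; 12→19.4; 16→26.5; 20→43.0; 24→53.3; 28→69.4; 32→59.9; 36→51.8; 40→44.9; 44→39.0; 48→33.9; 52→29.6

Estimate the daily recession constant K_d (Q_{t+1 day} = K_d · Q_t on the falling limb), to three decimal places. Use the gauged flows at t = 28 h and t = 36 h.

K_d ≈ 0.416

Between t = 28 h and t = 36 h the flow falls from 69.4 to 51.8 m³/s over 2×4 h = 8 h.
Per-interval ratio K = (51.8/69.4)^(1/2) = 0.8639; K_d = K^(24/4) = 0.416.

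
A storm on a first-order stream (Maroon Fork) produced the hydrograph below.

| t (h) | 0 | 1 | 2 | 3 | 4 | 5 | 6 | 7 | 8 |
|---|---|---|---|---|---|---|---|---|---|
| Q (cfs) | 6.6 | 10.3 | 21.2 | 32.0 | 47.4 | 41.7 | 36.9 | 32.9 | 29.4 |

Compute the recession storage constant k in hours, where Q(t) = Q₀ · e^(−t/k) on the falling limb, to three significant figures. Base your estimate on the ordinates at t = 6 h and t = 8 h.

k ≈ 8.80 h

On the falling limb, Q drops from 36.9 to 29.4 cfs between t = 6 h and t = 8 h (Δt = 2 h).
k = −Δt / ln(Q₂/Q₁) = −2 / ln(29.4/36.9) = 8.80 h.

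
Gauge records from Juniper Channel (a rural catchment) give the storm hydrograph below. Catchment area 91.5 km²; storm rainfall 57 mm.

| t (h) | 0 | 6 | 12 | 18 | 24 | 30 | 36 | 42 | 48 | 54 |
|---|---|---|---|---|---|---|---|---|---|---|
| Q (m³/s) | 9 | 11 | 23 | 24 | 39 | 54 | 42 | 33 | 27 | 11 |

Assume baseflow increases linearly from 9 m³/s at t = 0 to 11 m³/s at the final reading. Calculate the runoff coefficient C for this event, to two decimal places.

ΣQ_DR = 173.0 m³/s; V = ΣQ_DR·Δt = 3.737 × 10^6 m³.
Runoff depth d = V / A = 40.84 mm.
C = d / P = 40.84 / 57 = 0.72.

C ≈ 0.72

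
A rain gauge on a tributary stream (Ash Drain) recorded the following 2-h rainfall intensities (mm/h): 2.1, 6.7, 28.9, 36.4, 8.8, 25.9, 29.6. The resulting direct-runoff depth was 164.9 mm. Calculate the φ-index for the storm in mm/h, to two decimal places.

Only the 4 blocks with intensity above φ contribute runoff: 28.9, 36.4, 25.9, 29.6 mm/h.
Σ(I−φ)·Δt = d  ⇒  (28.9+36.4+25.9+29.6 − 4φ)·2 = 164.9
φ = (120.8 − 164.9/2) / 4 = 9.59 mm/h.

φ ≈ 9.59 mm/h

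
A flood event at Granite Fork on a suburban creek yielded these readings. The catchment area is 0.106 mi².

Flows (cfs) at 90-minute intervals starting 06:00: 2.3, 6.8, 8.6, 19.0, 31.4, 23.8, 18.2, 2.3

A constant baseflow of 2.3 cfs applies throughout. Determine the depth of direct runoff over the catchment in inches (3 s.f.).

d ≈ 2.06 in

Direct runoff: 0.0, 4.5, 6.3, 16.7, 29.1, 21.5, 15.9, 0.0 cfs; ΣQ_DR = 94.00 cfs.
V = ΣQ_DR · Δt = 94.00 × 5400 s = 5.076 × 10^5 ft³.
Over A = 0.106 mi², depth = V / A = 2.06 in.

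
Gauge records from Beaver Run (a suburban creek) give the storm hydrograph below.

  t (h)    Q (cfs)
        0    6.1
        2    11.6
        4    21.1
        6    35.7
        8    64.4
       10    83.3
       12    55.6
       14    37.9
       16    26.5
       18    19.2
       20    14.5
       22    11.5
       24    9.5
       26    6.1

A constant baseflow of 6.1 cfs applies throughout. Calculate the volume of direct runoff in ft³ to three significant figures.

V ≈ 2.29 × 10^6 ft³

Direct-runoff ordinates (Q − Q_b): 0.0, 5.5, 15.0, 29.6, 58.3, 77.2, 49.5, 31.8, 20.4, 13.1, 8.4, 5.4, 3.4, 0.0 cfs.
ΣQ_DR = 317.6 cfs.
With Δt = 2 h = 7200 s, V = ΣQ_DR · Δt = 317.6 × 7200 = 2.29 × 10^6 ft³.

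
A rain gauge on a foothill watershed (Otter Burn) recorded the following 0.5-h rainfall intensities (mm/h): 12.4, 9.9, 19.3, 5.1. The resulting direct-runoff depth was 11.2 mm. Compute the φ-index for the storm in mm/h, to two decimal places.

φ ≈ 6.40 mm/h

Only the 3 blocks with intensity above φ contribute runoff: 12.4, 9.9, 19.3 mm/h.
Σ(I−φ)·Δt = d  ⇒  (12.4+9.9+19.3 − 3φ)·0.5 = 11.2
φ = (41.60 − 11.2/0.5) / 3 = 6.40 mm/h.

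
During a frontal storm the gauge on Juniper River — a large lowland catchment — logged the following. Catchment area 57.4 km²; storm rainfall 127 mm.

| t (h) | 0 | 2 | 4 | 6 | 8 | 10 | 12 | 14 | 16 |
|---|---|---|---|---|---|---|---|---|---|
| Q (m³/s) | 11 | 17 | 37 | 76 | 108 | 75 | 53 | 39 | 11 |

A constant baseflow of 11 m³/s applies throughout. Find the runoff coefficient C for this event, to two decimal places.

C ≈ 0.32

ΣQ_DR = 328.0 m³/s; V = ΣQ_DR·Δt = 2.362 × 10^6 m³.
Runoff depth d = V / A = 41.14 mm.
C = d / P = 41.14 / 127 = 0.32.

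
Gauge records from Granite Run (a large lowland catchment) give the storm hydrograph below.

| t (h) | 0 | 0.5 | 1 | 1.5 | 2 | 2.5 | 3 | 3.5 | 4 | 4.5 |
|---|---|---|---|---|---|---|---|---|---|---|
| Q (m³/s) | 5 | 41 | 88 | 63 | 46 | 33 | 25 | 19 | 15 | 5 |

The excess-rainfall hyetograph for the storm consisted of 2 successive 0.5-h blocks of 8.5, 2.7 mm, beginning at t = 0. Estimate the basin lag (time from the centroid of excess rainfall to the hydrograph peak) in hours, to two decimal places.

t_L ≈ 0.63 h

Centroid of excess rainfall: t_c = Σ P_i·t̄_i / ΣP_i = 0.3705 h (block centres at 0.25, 0.75 h).
Hydrograph peak occurs at t = 1 h, so basin lag t_L = 1 − 0.3705 = 0.63 h.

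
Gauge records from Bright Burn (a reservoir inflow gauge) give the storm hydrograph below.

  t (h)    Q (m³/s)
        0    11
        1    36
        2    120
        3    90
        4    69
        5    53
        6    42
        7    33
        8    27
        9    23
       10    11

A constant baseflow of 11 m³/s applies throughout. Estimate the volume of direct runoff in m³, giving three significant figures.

Direct-runoff ordinates (Q − Q_b): 0.0, 25.0, 109.0, 79.0, 58.0, 42.0, 31.0, 22.0, 16.0, 12.0, 0.0 m³/s.
ΣQ_DR = 394.0 m³/s.
With Δt = 1 h = 3600 s, V = ΣQ_DR · Δt = 394.0 × 3600 = 1.42 × 10^6 m³.

V ≈ 1.42 × 10^6 m³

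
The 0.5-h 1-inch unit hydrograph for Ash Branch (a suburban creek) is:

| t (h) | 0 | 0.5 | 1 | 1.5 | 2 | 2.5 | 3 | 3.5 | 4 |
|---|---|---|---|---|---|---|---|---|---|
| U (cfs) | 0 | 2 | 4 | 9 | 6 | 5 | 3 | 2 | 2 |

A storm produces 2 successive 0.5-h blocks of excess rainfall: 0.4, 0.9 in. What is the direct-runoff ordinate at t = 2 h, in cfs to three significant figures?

Q ≈ 10.5 cfs

By discrete convolution, Q_j = Σ (P_i / 1 in) · U_{j−i}.
At t = 2 h (j=4): Q = (0.4/1)·6 + (0.9/1)·9 = 10.5 cfs.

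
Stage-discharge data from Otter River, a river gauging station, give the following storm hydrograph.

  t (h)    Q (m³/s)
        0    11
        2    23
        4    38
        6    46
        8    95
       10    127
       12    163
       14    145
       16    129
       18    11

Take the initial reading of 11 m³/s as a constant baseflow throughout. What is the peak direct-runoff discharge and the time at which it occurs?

Q_p = 152.0 m³/s at t = 12 h

Subtracting baseflow gives direct-runoff ordinates: 0.0, 12.0, 27.0, 35.0, 84.0, 116.0, 152.0, 134.0, 118.0, 0.0 m³/s.
The maximum is 152.0 m³/s, occurring at the reading for t = 12 h.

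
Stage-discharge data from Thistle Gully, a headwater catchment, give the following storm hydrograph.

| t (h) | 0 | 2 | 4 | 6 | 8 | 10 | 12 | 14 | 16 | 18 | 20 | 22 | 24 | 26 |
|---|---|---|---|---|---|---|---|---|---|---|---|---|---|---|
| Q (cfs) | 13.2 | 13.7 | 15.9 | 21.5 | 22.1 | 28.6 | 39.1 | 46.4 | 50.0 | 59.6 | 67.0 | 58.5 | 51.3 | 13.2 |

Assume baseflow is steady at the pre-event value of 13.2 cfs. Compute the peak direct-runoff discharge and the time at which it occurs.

Q_p = 53.8 cfs at t = 20 h

Subtracting baseflow gives direct-runoff ordinates: 0.0, 0.5, 2.7, 8.3, 8.9, 15.4, 25.9, 33.2, 36.8, 46.4, 53.8, 45.3, 38.1, 0.0 cfs.
The maximum is 53.8 cfs, occurring at the reading for t = 20 h.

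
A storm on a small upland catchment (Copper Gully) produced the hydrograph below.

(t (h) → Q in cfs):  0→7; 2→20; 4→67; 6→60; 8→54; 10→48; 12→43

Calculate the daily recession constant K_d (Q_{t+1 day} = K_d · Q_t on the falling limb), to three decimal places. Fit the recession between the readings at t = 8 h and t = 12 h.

K_d ≈ 0.255

Between t = 8 h and t = 12 h the flow falls from 54 to 43 cfs over 2×2 h = 4 h.
Per-interval ratio K = (43/54)^(1/2) = 0.8924; K_d = K^(24/2) = 0.255.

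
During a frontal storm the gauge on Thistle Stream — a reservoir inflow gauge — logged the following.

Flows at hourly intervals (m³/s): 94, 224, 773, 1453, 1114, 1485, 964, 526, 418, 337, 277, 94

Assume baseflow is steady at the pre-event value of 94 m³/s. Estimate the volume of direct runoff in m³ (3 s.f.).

V ≈ 2.39 × 10^7 m³

Direct-runoff ordinates (Q − Q_b): 0.0, 130.0, 679.0, 1359.0, 1020.0, 1391.0, 870.0, 432.0, 324.0, 243.0, 183.0, 0.0 m³/s.
ΣQ_DR = 6631 m³/s.
With Δt = 1 h = 3600 s, V = ΣQ_DR · Δt = 6631 × 3600 = 2.39 × 10^7 m³.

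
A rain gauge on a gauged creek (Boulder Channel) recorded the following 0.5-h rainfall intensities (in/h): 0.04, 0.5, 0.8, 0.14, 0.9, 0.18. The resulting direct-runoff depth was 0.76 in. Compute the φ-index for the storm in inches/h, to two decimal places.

φ ≈ 0.23 in/h

Only the 3 blocks with intensity above φ contribute runoff: 0.5, 0.8, 0.9 in/h.
Σ(I−φ)·Δt = d  ⇒  (0.5+0.8+0.9 − 3φ)·0.5 = 0.76
φ = (2.200 − 0.76/0.5) / 3 = 0.23 in/h.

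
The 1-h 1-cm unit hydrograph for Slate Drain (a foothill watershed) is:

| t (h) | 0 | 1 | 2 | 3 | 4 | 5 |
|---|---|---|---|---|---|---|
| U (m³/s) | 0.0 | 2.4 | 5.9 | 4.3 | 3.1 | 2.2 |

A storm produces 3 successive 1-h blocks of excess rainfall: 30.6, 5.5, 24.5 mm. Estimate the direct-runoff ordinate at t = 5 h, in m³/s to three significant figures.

Q ≈ 19.0 m³/s

By discrete convolution, Q_j = Σ (P_i / 10 mm) · U_{j−i}.
At t = 5 h (j=5): Q = (30.6/10)·2.2 + (5.5/10)·3.1 + (24.5/10)·4.3 = 19.0 m³/s.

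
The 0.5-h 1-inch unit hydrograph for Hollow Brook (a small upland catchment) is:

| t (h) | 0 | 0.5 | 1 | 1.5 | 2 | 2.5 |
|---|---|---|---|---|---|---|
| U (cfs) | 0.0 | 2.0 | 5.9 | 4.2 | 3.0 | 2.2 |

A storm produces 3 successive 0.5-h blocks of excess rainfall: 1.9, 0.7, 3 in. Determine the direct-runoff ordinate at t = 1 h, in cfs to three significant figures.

By discrete convolution, Q_j = Σ (P_i / 1 in) · U_{j−i}.
At t = 1 h (j=2): Q = (1.9/1)·5.9 + (0.7/1)·2.0 + (3/1)·0.0 = 12.6 cfs.

Q ≈ 12.6 cfs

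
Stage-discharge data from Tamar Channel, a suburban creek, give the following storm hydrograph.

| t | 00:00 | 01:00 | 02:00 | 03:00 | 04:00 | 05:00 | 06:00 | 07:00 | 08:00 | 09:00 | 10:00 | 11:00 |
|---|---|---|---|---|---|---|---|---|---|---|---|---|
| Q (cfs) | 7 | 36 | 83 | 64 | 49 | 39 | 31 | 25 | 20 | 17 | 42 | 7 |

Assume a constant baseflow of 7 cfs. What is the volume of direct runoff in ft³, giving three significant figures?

Direct-runoff ordinates (Q − Q_b): 0.0, 29.0, 76.0, 57.0, 42.0, 32.0, 24.0, 18.0, 13.0, 10.0, 35.0, 0.0 cfs.
ΣQ_DR = 336.0 cfs.
With Δt = 1 h = 3600 s, V = ΣQ_DR · Δt = 336.0 × 3600 = 1.21 × 10^6 ft³.

V ≈ 1.21 × 10^6 ft³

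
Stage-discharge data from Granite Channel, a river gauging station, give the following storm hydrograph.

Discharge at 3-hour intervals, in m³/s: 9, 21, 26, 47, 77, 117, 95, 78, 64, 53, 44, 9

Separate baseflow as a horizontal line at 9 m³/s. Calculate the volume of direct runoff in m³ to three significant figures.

Direct-runoff ordinates (Q − Q_b): 0.0, 12.0, 17.0, 38.0, 68.0, 108.0, 86.0, 69.0, 55.0, 44.0, 35.0, 0.0 m³/s.
ΣQ_DR = 532.0 m³/s.
With Δt = 3 h = 10800 s, V = ΣQ_DR · Δt = 532.0 × 10800 = 5.75 × 10^6 m³.

V ≈ 5.75 × 10^6 m³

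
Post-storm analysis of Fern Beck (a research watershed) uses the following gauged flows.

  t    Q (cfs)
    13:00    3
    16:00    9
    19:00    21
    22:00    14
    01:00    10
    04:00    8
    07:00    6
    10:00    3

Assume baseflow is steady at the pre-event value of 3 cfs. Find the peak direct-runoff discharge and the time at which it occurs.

Subtracting baseflow gives direct-runoff ordinates: 0.0, 6.0, 18.0, 11.0, 7.0, 5.0, 3.0, 0.0 cfs.
The maximum is 18.0 cfs, occurring at the reading for t = 19:00.

Q_p = 18.0 cfs at t = 19:00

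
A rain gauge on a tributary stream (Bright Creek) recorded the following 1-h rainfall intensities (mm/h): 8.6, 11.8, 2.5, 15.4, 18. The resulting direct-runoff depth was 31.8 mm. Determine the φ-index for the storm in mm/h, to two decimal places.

Only the 4 blocks with intensity above φ contribute runoff: 8.6, 11.8, 15.4, 18 mm/h.
Σ(I−φ)·Δt = d  ⇒  (8.6+11.8+15.4+18 − 4φ)·1 = 31.8
φ = (53.80 − 31.8/1) / 4 = 5.50 mm/h.

φ ≈ 5.50 mm/h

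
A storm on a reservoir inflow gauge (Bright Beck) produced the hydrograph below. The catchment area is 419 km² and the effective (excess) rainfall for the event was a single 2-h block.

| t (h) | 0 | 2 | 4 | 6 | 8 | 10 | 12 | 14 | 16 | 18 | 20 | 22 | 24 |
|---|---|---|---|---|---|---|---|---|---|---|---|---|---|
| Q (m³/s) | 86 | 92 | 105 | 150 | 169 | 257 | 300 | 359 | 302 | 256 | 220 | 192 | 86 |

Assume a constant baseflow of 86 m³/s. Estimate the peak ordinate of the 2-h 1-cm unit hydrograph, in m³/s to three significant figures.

U_p ≈ 109 m³/s

Direct runoff: 0.0, 6.0, 19.0, 64.0, 83.0, 171.0, 214.0, 273.0, 216.0, 170.0, 134.0, 106.0, 0.0 m³/s; ΣQ_DR = 1456 m³/s, peak = 273.0 m³/s.
Runoff depth d = ΣQ_DR·Δt / A = 1456 × 7200 / (419 km²) = 25.02 mm.
The 1-cm UH is the DRH scaled by (10 mm)/d, so U_p = 273.0 × 10/25.02 = 109 m³/s.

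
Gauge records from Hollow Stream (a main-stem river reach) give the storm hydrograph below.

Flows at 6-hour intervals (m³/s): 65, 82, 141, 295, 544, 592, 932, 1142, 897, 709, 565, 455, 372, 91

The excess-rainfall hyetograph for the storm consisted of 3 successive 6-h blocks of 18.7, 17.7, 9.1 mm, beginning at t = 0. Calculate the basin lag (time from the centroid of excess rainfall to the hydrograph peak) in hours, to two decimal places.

Centroid of excess rainfall: t_c = Σ P_i·t̄_i / ΣP_i = 7.7341 h (block centres at 3, 9, 15 h).
Hydrograph peak occurs at t = 42 h, so basin lag t_L = 42 − 7.7341 = 34.27 h.

t_L ≈ 34.27 h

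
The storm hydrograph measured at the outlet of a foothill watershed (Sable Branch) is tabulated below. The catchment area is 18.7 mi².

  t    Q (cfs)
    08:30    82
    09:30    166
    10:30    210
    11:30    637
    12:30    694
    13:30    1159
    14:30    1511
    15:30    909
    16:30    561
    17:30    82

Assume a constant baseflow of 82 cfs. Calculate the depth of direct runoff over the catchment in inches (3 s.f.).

d ≈ 0.430 in

Direct runoff: 0.0, 84.0, 128.0, 555.0, 612.0, 1077.0, 1429.0, 827.0, 479.0, 0.0 cfs; ΣQ_DR = 5191 cfs.
V = ΣQ_DR · Δt = 5191 × 3600 s = 1.869 × 10^7 ft³.
Over A = 18.7 mi², depth = V / A = 0.430 in.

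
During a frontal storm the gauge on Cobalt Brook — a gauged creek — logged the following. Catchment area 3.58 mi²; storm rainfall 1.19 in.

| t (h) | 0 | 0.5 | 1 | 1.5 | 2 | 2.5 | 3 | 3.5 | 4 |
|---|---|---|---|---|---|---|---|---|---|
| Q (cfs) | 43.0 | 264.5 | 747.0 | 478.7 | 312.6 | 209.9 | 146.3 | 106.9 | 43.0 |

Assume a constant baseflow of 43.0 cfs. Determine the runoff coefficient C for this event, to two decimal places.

C ≈ 0.36

ΣQ_DR = 1965 cfs; V = ΣQ_DR·Δt = 3.537 × 10^6 ft³.
Runoff depth d = V / A = 0.4252 in.
C = d / P = 0.4252 / 1.19 = 0.36.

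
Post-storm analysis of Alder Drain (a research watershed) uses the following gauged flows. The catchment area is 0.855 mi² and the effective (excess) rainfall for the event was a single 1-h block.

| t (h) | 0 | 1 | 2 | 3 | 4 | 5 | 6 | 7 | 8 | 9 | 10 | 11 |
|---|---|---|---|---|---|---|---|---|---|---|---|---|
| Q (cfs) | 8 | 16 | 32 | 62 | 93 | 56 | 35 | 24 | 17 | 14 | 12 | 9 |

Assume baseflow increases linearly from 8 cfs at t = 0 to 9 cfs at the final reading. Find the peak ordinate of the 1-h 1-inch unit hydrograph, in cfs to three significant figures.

U_p ≈ 169 cfs

Direct runoff: 0.00, 7.91, 23.82, 53.73, 84.64, 47.55, 26.45, 15.36, 8.27, 5.18, 3.09, 0.00 cfs; ΣQ_DR = 276.0 cfs, peak = 84.64 cfs.
Runoff depth d = ΣQ_DR·Δt / A = 276.0 × 3600 / (0.855 mi²) = 0.5002 in.
The 1-inch UH is the DRH scaled by (1 in)/d, so U_p = 84.64 × 1/0.5002 = 169 cfs.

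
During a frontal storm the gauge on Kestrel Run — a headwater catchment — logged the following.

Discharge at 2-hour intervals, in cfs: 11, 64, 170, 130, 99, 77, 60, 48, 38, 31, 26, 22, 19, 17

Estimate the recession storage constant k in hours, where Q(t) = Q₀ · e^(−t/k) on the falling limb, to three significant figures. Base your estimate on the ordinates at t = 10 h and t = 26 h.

k ≈ 10.6 h

On the falling limb, Q drops from 77 to 17 cfs between t = 10 h and t = 26 h (Δt = 16 h).
k = −Δt / ln(Q₂/Q₁) = −16 / ln(17/77) = 10.6 h.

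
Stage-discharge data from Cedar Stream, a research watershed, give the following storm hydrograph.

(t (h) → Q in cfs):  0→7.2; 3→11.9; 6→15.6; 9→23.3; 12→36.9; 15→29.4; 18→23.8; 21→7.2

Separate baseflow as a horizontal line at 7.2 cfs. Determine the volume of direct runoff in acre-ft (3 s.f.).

V ≈ 24.2 acre-ft

Direct-runoff ordinates (Q − Q_b): 0.0, 4.7, 8.4, 16.1, 29.7, 22.2, 16.6, 0.0 cfs.
ΣQ_DR = 97.70 cfs.
With Δt = 3 h = 10800 s, V = ΣQ_DR · Δt = 97.70 × 10800 = 1.06 × 10^6 ft³ = 24.2 acre-ft.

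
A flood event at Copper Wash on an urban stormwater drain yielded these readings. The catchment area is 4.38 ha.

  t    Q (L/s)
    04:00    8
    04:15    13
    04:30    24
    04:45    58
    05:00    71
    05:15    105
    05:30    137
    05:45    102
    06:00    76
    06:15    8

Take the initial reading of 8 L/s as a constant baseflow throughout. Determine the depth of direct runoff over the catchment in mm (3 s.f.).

Direct runoff: 0.0, 5.0, 16.0, 50.0, 63.0, 97.0, 129.0, 94.0, 68.0, 0.0 L/s; ΣQ_DR = 522.0 L/s.
V = ΣQ_DR · Δt = 522.0 × 900 s = 4.698 × 10^5 L.
Over A = 4.38 ha, depth = V / A = 10.7 mm.

d ≈ 10.7 mm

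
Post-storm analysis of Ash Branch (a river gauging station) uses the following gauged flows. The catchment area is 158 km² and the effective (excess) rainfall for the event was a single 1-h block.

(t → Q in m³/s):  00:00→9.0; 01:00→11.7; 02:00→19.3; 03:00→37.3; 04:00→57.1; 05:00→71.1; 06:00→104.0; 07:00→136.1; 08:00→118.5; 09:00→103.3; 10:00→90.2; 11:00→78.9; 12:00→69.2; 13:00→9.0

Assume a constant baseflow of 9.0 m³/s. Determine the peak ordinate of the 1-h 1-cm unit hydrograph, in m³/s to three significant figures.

U_p ≈ 70.7 m³/s

Direct runoff: 0.0, 2.7, 10.3, 28.3, 48.1, 62.1, 95.0, 127.1, 109.5, 94.3, 81.2, 69.9, 60.2, 0.0 m³/s; ΣQ_DR = 788.7 m³/s, peak = 127.1 m³/s.
Runoff depth d = ΣQ_DR·Δt / A = 788.7 × 3600 / (158 km²) = 17.97 mm.
The 1-cm UH is the DRH scaled by (10 mm)/d, so U_p = 127.1 × 10/17.97 = 70.7 m³/s.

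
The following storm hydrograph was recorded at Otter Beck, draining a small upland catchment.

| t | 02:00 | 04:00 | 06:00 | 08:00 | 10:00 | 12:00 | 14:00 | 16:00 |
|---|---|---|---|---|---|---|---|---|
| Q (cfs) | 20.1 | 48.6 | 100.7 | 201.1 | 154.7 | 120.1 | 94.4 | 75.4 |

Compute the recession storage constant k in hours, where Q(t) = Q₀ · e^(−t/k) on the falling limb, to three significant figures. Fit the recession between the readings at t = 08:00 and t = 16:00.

k ≈ 8.15 h

On the falling limb, Q drops from 201.1 to 75.4 cfs between t = 08:00 and t = 16:00 (Δt = 8 h).
k = −Δt / ln(Q₂/Q₁) = −8 / ln(75.4/201.1) = 8.15 h.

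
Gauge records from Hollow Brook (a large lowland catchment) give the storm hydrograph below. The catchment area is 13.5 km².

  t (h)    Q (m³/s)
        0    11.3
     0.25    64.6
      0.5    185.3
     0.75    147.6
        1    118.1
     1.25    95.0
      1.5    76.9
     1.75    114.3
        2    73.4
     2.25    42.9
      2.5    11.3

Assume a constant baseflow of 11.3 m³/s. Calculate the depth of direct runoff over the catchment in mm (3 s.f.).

d ≈ 54.4 mm

Direct runoff: 0.0, 53.3, 174.0, 136.3, 106.8, 83.7, 65.6, 103.0, 62.1, 31.6, 0.0 m³/s; ΣQ_DR = 816.4 m³/s.
V = ΣQ_DR · Δt = 816.4 × 900 s = 7.348 × 10^5 m³.
Over A = 13.5 km², depth = V / A = 54.4 mm.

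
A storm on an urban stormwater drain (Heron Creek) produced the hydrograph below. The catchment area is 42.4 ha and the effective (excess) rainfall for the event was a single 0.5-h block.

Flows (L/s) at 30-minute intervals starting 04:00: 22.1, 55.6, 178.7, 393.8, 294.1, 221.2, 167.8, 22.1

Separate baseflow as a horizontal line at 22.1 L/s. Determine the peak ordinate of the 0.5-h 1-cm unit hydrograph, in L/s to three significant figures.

U_p ≈ 743 L/s

Direct runoff: 0.0, 33.5, 156.6, 371.7, 272.0, 199.1, 145.7, 0.0 L/s; ΣQ_DR = 1179 L/s, peak = 371.7 L/s.
Runoff depth d = ΣQ_DR·Δt / A = 1179 × 1800 / (42.4 ha) = 5.003 mm.
The 1-cm UH is the DRH scaled by (10 mm)/d, so U_p = 371.7 × 10/5.003 = 743 L/s.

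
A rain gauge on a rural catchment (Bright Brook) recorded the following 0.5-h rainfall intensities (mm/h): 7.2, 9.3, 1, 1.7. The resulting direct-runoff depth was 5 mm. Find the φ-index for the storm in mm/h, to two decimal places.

Only the 2 blocks with intensity above φ contribute runoff: 7.2, 9.3 mm/h.
Σ(I−φ)·Δt = d  ⇒  (7.2+9.3 − 2φ)·0.5 = 5
φ = (16.50 − 5/0.5) / 2 = 3.25 mm/h.

φ ≈ 3.25 mm/h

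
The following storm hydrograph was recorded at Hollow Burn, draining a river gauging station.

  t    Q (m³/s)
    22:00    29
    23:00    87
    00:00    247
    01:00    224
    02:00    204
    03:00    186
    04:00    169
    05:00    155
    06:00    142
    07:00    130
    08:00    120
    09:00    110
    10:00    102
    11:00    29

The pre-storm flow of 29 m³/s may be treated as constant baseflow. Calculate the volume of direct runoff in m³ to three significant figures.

Direct-runoff ordinates (Q − Q_b): 0.0, 58.0, 218.0, 195.0, 175.0, 157.0, 140.0, 126.0, 113.0, 101.0, 91.0, 81.0, 73.0, 0.0 m³/s.
ΣQ_DR = 1528 m³/s.
With Δt = 1 h = 3600 s, V = ΣQ_DR · Δt = 1528 × 3600 = 5.50 × 10^6 m³.

V ≈ 5.50 × 10^6 m³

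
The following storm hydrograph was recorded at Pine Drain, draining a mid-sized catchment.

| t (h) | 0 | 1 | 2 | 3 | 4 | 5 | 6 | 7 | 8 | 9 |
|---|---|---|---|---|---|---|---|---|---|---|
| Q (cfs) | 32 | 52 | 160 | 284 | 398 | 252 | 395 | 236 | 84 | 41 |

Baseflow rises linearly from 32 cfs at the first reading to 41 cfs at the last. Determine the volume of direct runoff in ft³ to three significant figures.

Direct-runoff ordinates (Q − Q_b): 0.00, 19.00, 126.00, 249.00, 362.00, 215.00, 357.00, 197.00, 44.00, 0.00 cfs.
ΣQ_DR = 1569 cfs.
With Δt = 1 h = 3600 s, V = ΣQ_DR · Δt = 1569 × 3600 = 5.65 × 10^6 ft³.

V ≈ 5.65 × 10^6 ft³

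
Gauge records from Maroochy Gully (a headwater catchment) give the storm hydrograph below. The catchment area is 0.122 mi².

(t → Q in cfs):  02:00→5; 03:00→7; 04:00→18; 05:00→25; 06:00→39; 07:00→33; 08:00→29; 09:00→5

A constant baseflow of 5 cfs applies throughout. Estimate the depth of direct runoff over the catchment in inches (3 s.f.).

d ≈ 1.54 in

Direct runoff: 0.0, 2.0, 13.0, 20.0, 34.0, 28.0, 24.0, 0.0 cfs; ΣQ_DR = 121.0 cfs.
V = ΣQ_DR · Δt = 121.0 × 3600 s = 4.356 × 10^5 ft³.
Over A = 0.122 mi², depth = V / A = 1.54 in.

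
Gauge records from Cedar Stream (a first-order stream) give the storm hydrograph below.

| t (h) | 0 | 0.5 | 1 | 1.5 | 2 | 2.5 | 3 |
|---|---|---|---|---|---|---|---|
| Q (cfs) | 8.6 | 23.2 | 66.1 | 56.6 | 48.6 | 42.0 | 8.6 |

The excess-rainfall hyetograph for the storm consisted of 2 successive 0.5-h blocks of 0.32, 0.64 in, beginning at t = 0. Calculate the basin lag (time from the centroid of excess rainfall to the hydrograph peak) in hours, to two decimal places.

t_L ≈ 0.42 h

Centroid of excess rainfall: t_c = Σ P_i·t̄_i / ΣP_i = 0.5833 h (block centres at 0.25, 0.75 h).
Hydrograph peak occurs at t = 1 h, so basin lag t_L = 1 − 0.5833 = 0.42 h.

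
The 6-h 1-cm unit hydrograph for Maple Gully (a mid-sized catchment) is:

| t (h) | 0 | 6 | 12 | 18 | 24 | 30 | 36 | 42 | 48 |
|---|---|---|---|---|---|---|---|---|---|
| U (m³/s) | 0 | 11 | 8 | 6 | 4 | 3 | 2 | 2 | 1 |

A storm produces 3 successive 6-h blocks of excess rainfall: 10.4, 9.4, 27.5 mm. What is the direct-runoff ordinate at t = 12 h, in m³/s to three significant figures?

By discrete convolution, Q_j = Σ (P_i / 10 mm) · U_{j−i}.
At t = 12 h (j=2): Q = (10.4/10)·8 + (9.4/10)·11 + (27.5/10)·0 = 18.7 m³/s.

Q ≈ 18.7 m³/s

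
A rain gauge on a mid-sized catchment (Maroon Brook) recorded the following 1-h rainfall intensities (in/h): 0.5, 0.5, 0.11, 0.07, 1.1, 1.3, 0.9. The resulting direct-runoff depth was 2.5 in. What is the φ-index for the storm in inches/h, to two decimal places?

Only the 5 blocks with intensity above φ contribute runoff: 0.5, 0.5, 1.1, 1.3, 0.9 in/h.
Σ(I−φ)·Δt = d  ⇒  (0.5+0.5+1.1+1.3+0.9 − 5φ)·1 = 2.5
φ = (4.300 − 2.5/1) / 5 = 0.36 in/h.

φ ≈ 0.36 in/h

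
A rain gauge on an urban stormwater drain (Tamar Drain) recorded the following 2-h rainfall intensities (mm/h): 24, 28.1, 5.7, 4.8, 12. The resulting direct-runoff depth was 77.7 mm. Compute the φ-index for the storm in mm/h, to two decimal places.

Only the 3 blocks with intensity above φ contribute runoff: 24, 28.1, 12 mm/h.
Σ(I−φ)·Δt = d  ⇒  (24+28.1+12 − 3φ)·2 = 77.7
φ = (64.10 − 77.7/2) / 3 = 8.42 mm/h.

φ ≈ 8.42 mm/h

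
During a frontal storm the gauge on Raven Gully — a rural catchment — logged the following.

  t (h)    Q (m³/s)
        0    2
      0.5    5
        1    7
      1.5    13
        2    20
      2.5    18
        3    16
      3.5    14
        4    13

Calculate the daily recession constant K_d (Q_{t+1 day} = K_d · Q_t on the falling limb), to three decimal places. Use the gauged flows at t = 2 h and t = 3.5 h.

K_d ≈ 0.003

Between t = 2 h and t = 3.5 h the flow falls from 20 to 14 m³/s over 3×0.5 h = 1.5 h.
Per-interval ratio K = (14/20)^(1/3) = 0.8879; K_d = K^(24/0.5) = 0.003.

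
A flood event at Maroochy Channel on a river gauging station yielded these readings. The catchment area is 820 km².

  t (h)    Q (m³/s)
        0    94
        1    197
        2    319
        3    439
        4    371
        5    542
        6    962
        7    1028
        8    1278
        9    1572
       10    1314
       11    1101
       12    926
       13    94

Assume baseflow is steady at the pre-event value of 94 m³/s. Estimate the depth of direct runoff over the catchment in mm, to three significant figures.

d ≈ 39.2 mm

Direct runoff: 0.0, 103.0, 225.0, 345.0, 277.0, 448.0, 868.0, 934.0, 1184.0, 1478.0, 1220.0, 1007.0, 832.0, 0.0 m³/s; ΣQ_DR = 8921 m³/s.
V = ΣQ_DR · Δt = 8921 × 3600 s = 3.212 × 10^7 m³.
Over A = 820 km², depth = V / A = 39.2 mm.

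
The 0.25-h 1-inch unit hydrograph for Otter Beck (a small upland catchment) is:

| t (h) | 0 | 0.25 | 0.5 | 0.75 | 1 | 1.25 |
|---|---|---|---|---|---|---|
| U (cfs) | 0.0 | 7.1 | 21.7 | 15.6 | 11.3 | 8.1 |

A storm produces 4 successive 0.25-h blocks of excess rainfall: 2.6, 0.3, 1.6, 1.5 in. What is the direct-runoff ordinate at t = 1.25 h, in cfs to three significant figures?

By discrete convolution, Q_j = Σ (P_i / 1 in) · U_{j−i}.
At t = 1.25 h (j=5): Q = (2.6/1)·8.1 + (0.3/1)·11.3 + (1.6/1)·15.6 + (1.5/1)·21.7 = 82.0 cfs.

Q ≈ 82.0 cfs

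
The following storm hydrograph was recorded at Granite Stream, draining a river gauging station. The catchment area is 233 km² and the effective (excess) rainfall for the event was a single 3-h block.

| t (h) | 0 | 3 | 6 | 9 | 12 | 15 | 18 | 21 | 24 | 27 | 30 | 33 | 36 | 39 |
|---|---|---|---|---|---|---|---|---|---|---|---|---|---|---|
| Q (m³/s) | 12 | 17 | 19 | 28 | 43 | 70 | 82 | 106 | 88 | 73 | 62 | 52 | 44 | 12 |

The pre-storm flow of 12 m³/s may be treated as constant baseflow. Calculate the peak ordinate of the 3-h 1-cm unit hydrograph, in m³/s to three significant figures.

Direct runoff: 0.0, 5.0, 7.0, 16.0, 31.0, 58.0, 70.0, 94.0, 76.0, 61.0, 50.0, 40.0, 32.0, 0.0 m³/s; ΣQ_DR = 540.0 m³/s, peak = 94.0 m³/s.
Runoff depth d = ΣQ_DR·Δt / A = 540.0 × 10800 / (233 km²) = 25.03 mm.
The 1-cm UH is the DRH scaled by (10 mm)/d, so U_p = 94.0 × 10/25.03 = 37.6 m³/s.

U_p ≈ 37.6 m³/s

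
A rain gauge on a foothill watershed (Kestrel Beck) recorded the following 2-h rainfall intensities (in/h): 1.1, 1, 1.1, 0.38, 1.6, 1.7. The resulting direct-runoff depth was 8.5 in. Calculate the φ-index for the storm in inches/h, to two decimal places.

φ ≈ 0.45 in/h

Only the 5 blocks with intensity above φ contribute runoff: 1.1, 1, 1.1, 1.6, 1.7 in/h.
Σ(I−φ)·Δt = d  ⇒  (1.1+1+1.1+1.6+1.7 − 5φ)·2 = 8.5
φ = (6.500 − 8.5/2) / 5 = 0.45 in/h.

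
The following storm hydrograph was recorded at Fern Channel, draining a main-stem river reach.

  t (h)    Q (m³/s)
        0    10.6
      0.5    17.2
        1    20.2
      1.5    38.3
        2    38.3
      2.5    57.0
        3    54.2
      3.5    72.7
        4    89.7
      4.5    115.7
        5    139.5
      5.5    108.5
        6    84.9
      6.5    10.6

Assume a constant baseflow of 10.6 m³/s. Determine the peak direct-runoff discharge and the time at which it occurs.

Q_p = 128.9 m³/s at t = 5 h

Subtracting baseflow gives direct-runoff ordinates: 0.0, 6.6, 9.6, 27.7, 27.7, 46.4, 43.6, 62.1, 79.1, 105.1, 128.9, 97.9, 74.3, 0.0 m³/s.
The maximum is 128.9 m³/s, occurring at the reading for t = 5 h.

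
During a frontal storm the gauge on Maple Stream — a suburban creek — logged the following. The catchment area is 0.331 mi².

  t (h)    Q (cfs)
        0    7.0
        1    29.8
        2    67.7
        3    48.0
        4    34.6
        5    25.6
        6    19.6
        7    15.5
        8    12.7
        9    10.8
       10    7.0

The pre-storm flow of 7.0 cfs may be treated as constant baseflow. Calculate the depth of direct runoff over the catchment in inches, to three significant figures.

Direct runoff: 0.0, 22.8, 60.7, 41.0, 27.6, 18.6, 12.6, 8.5, 5.7, 3.8, 0.0 cfs; ΣQ_DR = 201.3 cfs.
V = ΣQ_DR · Δt = 201.3 × 3600 s = 7.247 × 10^5 ft³.
Over A = 0.331 mi², depth = V / A = 0.942 in.

d ≈ 0.942 in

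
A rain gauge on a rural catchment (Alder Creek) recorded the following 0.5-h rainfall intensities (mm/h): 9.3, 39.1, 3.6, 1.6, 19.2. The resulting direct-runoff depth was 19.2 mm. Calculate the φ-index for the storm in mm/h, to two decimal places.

φ ≈ 9.95 mm/h

Only the 2 blocks with intensity above φ contribute runoff: 39.1, 19.2 mm/h.
Σ(I−φ)·Δt = d  ⇒  (39.1+19.2 − 2φ)·0.5 = 19.2
φ = (58.30 − 19.2/0.5) / 2 = 9.95 mm/h.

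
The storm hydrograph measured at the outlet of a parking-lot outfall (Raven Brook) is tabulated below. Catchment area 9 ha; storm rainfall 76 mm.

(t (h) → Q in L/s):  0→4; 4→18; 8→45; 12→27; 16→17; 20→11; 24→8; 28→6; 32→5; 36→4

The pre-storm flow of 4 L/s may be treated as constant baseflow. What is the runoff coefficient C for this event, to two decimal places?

C ≈ 0.22

ΣQ_DR = 105.0 L/s; V = ΣQ_DR·Δt = 1.512 × 10^6 L.
Runoff depth d = V / A = 16.80 mm.
C = d / P = 16.80 / 76 = 0.22.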